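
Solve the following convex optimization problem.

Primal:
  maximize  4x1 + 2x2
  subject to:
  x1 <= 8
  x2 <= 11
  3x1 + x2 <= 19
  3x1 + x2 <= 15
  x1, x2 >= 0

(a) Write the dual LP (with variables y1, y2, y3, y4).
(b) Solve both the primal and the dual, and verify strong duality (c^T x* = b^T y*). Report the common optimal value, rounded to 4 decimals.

The standard primal-dual pair for 'max c^T x s.t. A x <= b, x >= 0' is:
  Dual:  min b^T y  s.t.  A^T y >= c,  y >= 0.

So the dual LP is:
  minimize  8y1 + 11y2 + 19y3 + 15y4
  subject to:
    y1 + 3y3 + 3y4 >= 4
    y2 + y3 + y4 >= 2
    y1, y2, y3, y4 >= 0

Solving the primal: x* = (1.3333, 11).
  primal value c^T x* = 27.3333.
Solving the dual: y* = (0, 0.6667, 0, 1.3333).
  dual value b^T y* = 27.3333.
Strong duality: c^T x* = b^T y*. Confirmed.

27.3333


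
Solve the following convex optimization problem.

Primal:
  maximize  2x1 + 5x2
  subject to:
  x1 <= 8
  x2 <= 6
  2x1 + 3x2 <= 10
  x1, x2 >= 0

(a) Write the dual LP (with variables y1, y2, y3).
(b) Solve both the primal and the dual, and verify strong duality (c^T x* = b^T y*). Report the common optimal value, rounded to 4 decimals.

The standard primal-dual pair for 'max c^T x s.t. A x <= b, x >= 0' is:
  Dual:  min b^T y  s.t.  A^T y >= c,  y >= 0.

So the dual LP is:
  minimize  8y1 + 6y2 + 10y3
  subject to:
    y1 + 2y3 >= 2
    y2 + 3y3 >= 5
    y1, y2, y3 >= 0

Solving the primal: x* = (0, 3.3333).
  primal value c^T x* = 16.6667.
Solving the dual: y* = (0, 0, 1.6667).
  dual value b^T y* = 16.6667.
Strong duality: c^T x* = b^T y*. Confirmed.

16.6667


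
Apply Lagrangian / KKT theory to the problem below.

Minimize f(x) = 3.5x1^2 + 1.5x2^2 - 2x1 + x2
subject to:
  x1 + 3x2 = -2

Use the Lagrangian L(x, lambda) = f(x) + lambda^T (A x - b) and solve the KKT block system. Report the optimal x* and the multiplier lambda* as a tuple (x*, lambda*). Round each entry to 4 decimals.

Form the Lagrangian:
  L(x, lambda) = (1/2) x^T Q x + c^T x + lambda^T (A x - b)
Stationarity (grad_x L = 0): Q x + c + A^T lambda = 0.
Primal feasibility: A x = b.

This gives the KKT block system:
  [ Q   A^T ] [ x     ]   [-c ]
  [ A    0  ] [ lambda ] = [ b ]

Solving the linear system:
  x*      = (0.2273, -0.7424)
  lambda* = (0.4091)
  f(x*)   = -0.1894

x* = (0.2273, -0.7424), lambda* = (0.4091)


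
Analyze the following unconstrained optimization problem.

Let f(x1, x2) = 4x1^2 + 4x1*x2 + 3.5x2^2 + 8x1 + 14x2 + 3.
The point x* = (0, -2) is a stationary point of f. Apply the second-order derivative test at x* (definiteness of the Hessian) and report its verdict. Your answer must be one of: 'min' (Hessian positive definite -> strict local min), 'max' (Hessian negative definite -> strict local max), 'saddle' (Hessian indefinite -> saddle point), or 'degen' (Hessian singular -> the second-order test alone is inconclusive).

Compute the Hessian H = grad^2 f:
  H = [[8, 4], [4, 7]]
Verify stationarity: grad f(x*) = H x* + g = (0, 0).
Eigenvalues of H: 3.4689, 11.5311.
Both eigenvalues > 0, so H is positive definite -> x* is a strict local min.

min


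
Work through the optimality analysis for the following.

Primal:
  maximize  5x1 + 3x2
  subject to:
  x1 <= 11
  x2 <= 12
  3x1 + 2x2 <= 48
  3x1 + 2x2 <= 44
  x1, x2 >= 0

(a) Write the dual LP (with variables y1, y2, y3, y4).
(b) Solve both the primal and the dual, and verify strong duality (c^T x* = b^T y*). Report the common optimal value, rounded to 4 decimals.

The standard primal-dual pair for 'max c^T x s.t. A x <= b, x >= 0' is:
  Dual:  min b^T y  s.t.  A^T y >= c,  y >= 0.

So the dual LP is:
  minimize  11y1 + 12y2 + 48y3 + 44y4
  subject to:
    y1 + 3y3 + 3y4 >= 5
    y2 + 2y3 + 2y4 >= 3
    y1, y2, y3, y4 >= 0

Solving the primal: x* = (11, 5.5).
  primal value c^T x* = 71.5.
Solving the dual: y* = (0.5, 0, 0, 1.5).
  dual value b^T y* = 71.5.
Strong duality: c^T x* = b^T y*. Confirmed.

71.5


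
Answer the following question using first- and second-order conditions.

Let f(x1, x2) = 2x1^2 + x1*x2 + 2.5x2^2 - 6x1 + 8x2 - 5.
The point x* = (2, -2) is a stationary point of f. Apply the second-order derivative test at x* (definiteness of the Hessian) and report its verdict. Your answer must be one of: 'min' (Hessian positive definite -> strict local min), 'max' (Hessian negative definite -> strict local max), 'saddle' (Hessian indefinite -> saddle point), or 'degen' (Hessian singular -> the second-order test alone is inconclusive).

Compute the Hessian H = grad^2 f:
  H = [[4, 1], [1, 5]]
Verify stationarity: grad f(x*) = H x* + g = (0, 0).
Eigenvalues of H: 3.382, 5.618.
Both eigenvalues > 0, so H is positive definite -> x* is a strict local min.

min


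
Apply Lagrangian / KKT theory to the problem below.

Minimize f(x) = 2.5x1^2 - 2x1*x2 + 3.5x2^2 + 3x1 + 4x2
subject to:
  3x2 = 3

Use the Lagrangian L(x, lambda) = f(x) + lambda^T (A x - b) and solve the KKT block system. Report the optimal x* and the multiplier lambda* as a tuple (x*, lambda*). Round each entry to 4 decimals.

Form the Lagrangian:
  L(x, lambda) = (1/2) x^T Q x + c^T x + lambda^T (A x - b)
Stationarity (grad_x L = 0): Q x + c + A^T lambda = 0.
Primal feasibility: A x = b.

This gives the KKT block system:
  [ Q   A^T ] [ x     ]   [-c ]
  [ A    0  ] [ lambda ] = [ b ]

Solving the linear system:
  x*      = (-0.2, 1)
  lambda* = (-3.8)
  f(x*)   = 7.4

x* = (-0.2, 1), lambda* = (-3.8)


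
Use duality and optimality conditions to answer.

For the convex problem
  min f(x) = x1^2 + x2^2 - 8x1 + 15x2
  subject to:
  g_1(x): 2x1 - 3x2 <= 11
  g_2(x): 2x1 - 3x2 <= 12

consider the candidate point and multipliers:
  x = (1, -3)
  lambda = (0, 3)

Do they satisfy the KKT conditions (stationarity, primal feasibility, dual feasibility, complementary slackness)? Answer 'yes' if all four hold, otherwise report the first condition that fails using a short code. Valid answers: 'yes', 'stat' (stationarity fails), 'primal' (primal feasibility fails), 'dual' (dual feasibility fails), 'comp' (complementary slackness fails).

Gradient of f: grad f(x) = Q x + c = (-6, 9)
Constraint values g_i(x) = a_i^T x - b_i:
  g_1((1, -3)) = 0
  g_2((1, -3)) = -1
Stationarity residual: grad f(x) + sum_i lambda_i a_i = (0, 0)
  -> stationarity OK
Primal feasibility (all g_i <= 0): OK
Dual feasibility (all lambda_i >= 0): OK
Complementary slackness (lambda_i * g_i(x) = 0 for all i): FAILS

Verdict: the first failing condition is complementary_slackness -> comp.

comp


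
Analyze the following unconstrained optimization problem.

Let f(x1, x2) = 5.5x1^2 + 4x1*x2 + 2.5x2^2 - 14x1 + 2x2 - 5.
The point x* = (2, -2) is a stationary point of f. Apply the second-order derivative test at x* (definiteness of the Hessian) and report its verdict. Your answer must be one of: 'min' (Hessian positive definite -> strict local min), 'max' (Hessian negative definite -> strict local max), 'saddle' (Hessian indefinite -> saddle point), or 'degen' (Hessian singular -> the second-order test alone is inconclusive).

Compute the Hessian H = grad^2 f:
  H = [[11, 4], [4, 5]]
Verify stationarity: grad f(x*) = H x* + g = (0, 0).
Eigenvalues of H: 3, 13.
Both eigenvalues > 0, so H is positive definite -> x* is a strict local min.

min


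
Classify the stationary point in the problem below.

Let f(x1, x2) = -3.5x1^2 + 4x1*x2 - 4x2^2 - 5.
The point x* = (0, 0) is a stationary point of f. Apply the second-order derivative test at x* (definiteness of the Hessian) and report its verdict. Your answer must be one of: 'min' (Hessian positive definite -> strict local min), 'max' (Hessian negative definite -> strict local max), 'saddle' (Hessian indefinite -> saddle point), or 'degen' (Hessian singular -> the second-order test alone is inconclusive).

Compute the Hessian H = grad^2 f:
  H = [[-7, 4], [4, -8]]
Verify stationarity: grad f(x*) = H x* + g = (0, 0).
Eigenvalues of H: -11.5311, -3.4689.
Both eigenvalues < 0, so H is negative definite -> x* is a strict local max.

max


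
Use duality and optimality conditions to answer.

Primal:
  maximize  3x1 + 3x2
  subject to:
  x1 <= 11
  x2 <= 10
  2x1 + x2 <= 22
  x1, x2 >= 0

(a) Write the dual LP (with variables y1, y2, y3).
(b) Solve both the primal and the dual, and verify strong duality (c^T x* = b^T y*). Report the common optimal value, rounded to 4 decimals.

The standard primal-dual pair for 'max c^T x s.t. A x <= b, x >= 0' is:
  Dual:  min b^T y  s.t.  A^T y >= c,  y >= 0.

So the dual LP is:
  minimize  11y1 + 10y2 + 22y3
  subject to:
    y1 + 2y3 >= 3
    y2 + y3 >= 3
    y1, y2, y3 >= 0

Solving the primal: x* = (6, 10).
  primal value c^T x* = 48.
Solving the dual: y* = (0, 1.5, 1.5).
  dual value b^T y* = 48.
Strong duality: c^T x* = b^T y*. Confirmed.

48


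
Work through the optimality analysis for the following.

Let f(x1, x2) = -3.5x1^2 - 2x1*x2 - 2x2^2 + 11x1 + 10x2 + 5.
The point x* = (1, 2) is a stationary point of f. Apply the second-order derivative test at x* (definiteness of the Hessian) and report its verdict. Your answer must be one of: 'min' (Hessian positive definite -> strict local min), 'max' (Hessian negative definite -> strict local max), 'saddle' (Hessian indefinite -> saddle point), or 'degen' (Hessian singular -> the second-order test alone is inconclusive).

Compute the Hessian H = grad^2 f:
  H = [[-7, -2], [-2, -4]]
Verify stationarity: grad f(x*) = H x* + g = (0, 0).
Eigenvalues of H: -8, -3.
Both eigenvalues < 0, so H is negative definite -> x* is a strict local max.

max


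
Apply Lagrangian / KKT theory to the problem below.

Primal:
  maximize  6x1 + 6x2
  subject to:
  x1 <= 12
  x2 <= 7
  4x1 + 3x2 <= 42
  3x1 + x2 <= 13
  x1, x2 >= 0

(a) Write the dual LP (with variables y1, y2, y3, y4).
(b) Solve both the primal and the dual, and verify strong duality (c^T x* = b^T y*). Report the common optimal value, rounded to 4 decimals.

The standard primal-dual pair for 'max c^T x s.t. A x <= b, x >= 0' is:
  Dual:  min b^T y  s.t.  A^T y >= c,  y >= 0.

So the dual LP is:
  minimize  12y1 + 7y2 + 42y3 + 13y4
  subject to:
    y1 + 4y3 + 3y4 >= 6
    y2 + 3y3 + y4 >= 6
    y1, y2, y3, y4 >= 0

Solving the primal: x* = (2, 7).
  primal value c^T x* = 54.
Solving the dual: y* = (0, 4, 0, 2).
  dual value b^T y* = 54.
Strong duality: c^T x* = b^T y*. Confirmed.

54


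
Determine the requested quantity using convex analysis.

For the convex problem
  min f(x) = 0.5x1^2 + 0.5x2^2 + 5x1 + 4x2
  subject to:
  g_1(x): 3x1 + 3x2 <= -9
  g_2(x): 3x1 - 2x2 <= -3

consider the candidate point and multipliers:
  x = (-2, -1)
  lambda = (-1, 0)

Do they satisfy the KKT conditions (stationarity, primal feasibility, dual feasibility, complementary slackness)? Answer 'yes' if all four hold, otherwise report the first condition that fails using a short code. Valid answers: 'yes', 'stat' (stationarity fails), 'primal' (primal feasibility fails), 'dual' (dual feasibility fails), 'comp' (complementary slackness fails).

Gradient of f: grad f(x) = Q x + c = (3, 3)
Constraint values g_i(x) = a_i^T x - b_i:
  g_1((-2, -1)) = 0
  g_2((-2, -1)) = -1
Stationarity residual: grad f(x) + sum_i lambda_i a_i = (0, 0)
  -> stationarity OK
Primal feasibility (all g_i <= 0): OK
Dual feasibility (all lambda_i >= 0): FAILS
Complementary slackness (lambda_i * g_i(x) = 0 for all i): OK

Verdict: the first failing condition is dual_feasibility -> dual.

dual


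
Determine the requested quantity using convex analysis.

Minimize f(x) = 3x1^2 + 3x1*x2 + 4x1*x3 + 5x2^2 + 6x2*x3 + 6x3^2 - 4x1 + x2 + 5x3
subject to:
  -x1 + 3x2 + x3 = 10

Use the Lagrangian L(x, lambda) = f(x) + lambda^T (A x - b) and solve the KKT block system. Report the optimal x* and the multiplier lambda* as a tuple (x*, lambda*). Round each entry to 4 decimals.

Form the Lagrangian:
  L(x, lambda) = (1/2) x^T Q x + c^T x + lambda^T (A x - b)
Stationarity (grad_x L = 0): Q x + c + A^T lambda = 0.
Primal feasibility: A x = b.

This gives the KKT block system:
  [ Q   A^T ] [ x     ]   [-c ]
  [ A    0  ] [ lambda ] = [ b ]

Solving the linear system:
  x*      = (-1.5646, 3.0851, -0.82)
  lambda* = (-7.4124)
  f(x*)   = 39.6841

x* = (-1.5646, 3.0851, -0.82), lambda* = (-7.4124)


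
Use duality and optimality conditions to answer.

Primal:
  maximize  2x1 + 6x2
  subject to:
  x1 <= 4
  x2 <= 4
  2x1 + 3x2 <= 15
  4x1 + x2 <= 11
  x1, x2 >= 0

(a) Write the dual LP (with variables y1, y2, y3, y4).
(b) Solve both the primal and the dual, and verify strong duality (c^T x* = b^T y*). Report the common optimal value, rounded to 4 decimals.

The standard primal-dual pair for 'max c^T x s.t. A x <= b, x >= 0' is:
  Dual:  min b^T y  s.t.  A^T y >= c,  y >= 0.

So the dual LP is:
  minimize  4y1 + 4y2 + 15y3 + 11y4
  subject to:
    y1 + 2y3 + 4y4 >= 2
    y2 + 3y3 + y4 >= 6
    y1, y2, y3, y4 >= 0

Solving the primal: x* = (1.5, 4).
  primal value c^T x* = 27.
Solving the dual: y* = (0, 3, 1, 0).
  dual value b^T y* = 27.
Strong duality: c^T x* = b^T y*. Confirmed.

27


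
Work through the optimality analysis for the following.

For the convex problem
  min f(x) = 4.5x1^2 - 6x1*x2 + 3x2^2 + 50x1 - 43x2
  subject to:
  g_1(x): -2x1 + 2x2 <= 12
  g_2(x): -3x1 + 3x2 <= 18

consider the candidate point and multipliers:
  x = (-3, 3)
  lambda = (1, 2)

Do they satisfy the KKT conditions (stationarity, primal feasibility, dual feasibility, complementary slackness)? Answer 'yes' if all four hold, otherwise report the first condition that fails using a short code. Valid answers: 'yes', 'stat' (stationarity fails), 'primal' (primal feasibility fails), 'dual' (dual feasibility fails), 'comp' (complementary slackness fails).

Gradient of f: grad f(x) = Q x + c = (5, -7)
Constraint values g_i(x) = a_i^T x - b_i:
  g_1((-3, 3)) = 0
  g_2((-3, 3)) = 0
Stationarity residual: grad f(x) + sum_i lambda_i a_i = (-3, 1)
  -> stationarity FAILS
Primal feasibility (all g_i <= 0): OK
Dual feasibility (all lambda_i >= 0): OK
Complementary slackness (lambda_i * g_i(x) = 0 for all i): OK

Verdict: the first failing condition is stationarity -> stat.

stat


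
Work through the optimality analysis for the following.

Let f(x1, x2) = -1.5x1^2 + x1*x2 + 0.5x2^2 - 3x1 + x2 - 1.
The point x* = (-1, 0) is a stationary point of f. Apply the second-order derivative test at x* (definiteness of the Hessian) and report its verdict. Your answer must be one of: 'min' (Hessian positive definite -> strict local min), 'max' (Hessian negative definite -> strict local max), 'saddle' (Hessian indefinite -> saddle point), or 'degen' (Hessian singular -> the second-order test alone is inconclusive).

Compute the Hessian H = grad^2 f:
  H = [[-3, 1], [1, 1]]
Verify stationarity: grad f(x*) = H x* + g = (0, 0).
Eigenvalues of H: -3.2361, 1.2361.
Eigenvalues have mixed signs, so H is indefinite -> x* is a saddle point.

saddle


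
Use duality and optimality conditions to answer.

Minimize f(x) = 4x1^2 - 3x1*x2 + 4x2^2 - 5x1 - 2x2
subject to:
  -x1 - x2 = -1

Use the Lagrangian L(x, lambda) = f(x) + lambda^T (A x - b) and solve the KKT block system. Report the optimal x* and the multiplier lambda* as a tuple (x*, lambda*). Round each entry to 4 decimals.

Form the Lagrangian:
  L(x, lambda) = (1/2) x^T Q x + c^T x + lambda^T (A x - b)
Stationarity (grad_x L = 0): Q x + c + A^T lambda = 0.
Primal feasibility: A x = b.

This gives the KKT block system:
  [ Q   A^T ] [ x     ]   [-c ]
  [ A    0  ] [ lambda ] = [ b ]

Solving the linear system:
  x*      = (0.6364, 0.3636)
  lambda* = (-1)
  f(x*)   = -2.4545

x* = (0.6364, 0.3636), lambda* = (-1)


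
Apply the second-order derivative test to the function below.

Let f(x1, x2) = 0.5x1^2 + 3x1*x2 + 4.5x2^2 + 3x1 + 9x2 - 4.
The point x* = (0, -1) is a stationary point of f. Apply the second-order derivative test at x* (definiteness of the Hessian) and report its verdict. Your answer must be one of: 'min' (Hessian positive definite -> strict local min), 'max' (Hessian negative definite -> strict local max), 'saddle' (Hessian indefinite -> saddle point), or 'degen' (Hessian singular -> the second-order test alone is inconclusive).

Compute the Hessian H = grad^2 f:
  H = [[1, 3], [3, 9]]
Verify stationarity: grad f(x*) = H x* + g = (0, 0).
Eigenvalues of H: 0, 10.
H has a zero eigenvalue (singular; positive semidefinite but not definite), so H is neither positive definite, negative definite, nor indefinite. The second-order test alone is inconclusive -> degen.
(Indeed, f is constant along the null direction of H through x*, so x* is not a strict local extremum.)

degen


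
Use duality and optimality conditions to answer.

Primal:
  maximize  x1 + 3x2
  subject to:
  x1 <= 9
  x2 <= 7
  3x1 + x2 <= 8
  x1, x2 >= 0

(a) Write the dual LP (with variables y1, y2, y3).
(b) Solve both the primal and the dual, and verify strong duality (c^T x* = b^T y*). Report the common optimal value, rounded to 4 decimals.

The standard primal-dual pair for 'max c^T x s.t. A x <= b, x >= 0' is:
  Dual:  min b^T y  s.t.  A^T y >= c,  y >= 0.

So the dual LP is:
  minimize  9y1 + 7y2 + 8y3
  subject to:
    y1 + 3y3 >= 1
    y2 + y3 >= 3
    y1, y2, y3 >= 0

Solving the primal: x* = (0.3333, 7).
  primal value c^T x* = 21.3333.
Solving the dual: y* = (0, 2.6667, 0.3333).
  dual value b^T y* = 21.3333.
Strong duality: c^T x* = b^T y*. Confirmed.

21.3333


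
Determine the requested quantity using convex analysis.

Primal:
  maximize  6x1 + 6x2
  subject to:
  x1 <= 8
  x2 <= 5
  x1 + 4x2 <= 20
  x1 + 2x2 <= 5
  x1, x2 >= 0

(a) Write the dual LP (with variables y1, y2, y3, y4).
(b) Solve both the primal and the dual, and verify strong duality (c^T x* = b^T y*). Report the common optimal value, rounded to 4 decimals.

The standard primal-dual pair for 'max c^T x s.t. A x <= b, x >= 0' is:
  Dual:  min b^T y  s.t.  A^T y >= c,  y >= 0.

So the dual LP is:
  minimize  8y1 + 5y2 + 20y3 + 5y4
  subject to:
    y1 + y3 + y4 >= 6
    y2 + 4y3 + 2y4 >= 6
    y1, y2, y3, y4 >= 0

Solving the primal: x* = (5, 0).
  primal value c^T x* = 30.
Solving the dual: y* = (0, 0, 0, 6).
  dual value b^T y* = 30.
Strong duality: c^T x* = b^T y*. Confirmed.

30


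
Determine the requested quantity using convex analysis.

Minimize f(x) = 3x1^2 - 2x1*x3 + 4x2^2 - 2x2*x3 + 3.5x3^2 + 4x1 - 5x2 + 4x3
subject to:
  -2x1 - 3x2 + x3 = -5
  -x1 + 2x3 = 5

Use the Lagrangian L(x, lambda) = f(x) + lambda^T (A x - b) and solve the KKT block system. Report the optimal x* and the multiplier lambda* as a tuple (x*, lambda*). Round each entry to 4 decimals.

Form the Lagrangian:
  L(x, lambda) = (1/2) x^T Q x + c^T x + lambda^T (A x - b)
Stationarity (grad_x L = 0): Q x + c + A^T lambda = 0.
Primal feasibility: A x = b.

This gives the KKT block system:
  [ Q   A^T ] [ x     ]   [-c ]
  [ A    0  ] [ lambda ] = [ b ]

Solving the linear system:
  x*      = (-0.2571, 2.6286, 2.3714)
  lambda* = (3.7619, -9.8095)
  f(x*)   = 31.5857

x* = (-0.2571, 2.6286, 2.3714), lambda* = (3.7619, -9.8095)


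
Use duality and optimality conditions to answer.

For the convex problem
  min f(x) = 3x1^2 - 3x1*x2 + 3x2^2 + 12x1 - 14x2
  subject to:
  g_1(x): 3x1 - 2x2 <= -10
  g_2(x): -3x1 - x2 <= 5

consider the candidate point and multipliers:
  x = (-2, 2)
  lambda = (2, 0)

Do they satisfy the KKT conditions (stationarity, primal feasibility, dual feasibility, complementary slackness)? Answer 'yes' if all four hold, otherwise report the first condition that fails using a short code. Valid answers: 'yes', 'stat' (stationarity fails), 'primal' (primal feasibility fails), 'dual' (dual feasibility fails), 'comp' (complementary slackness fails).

Gradient of f: grad f(x) = Q x + c = (-6, 4)
Constraint values g_i(x) = a_i^T x - b_i:
  g_1((-2, 2)) = 0
  g_2((-2, 2)) = -1
Stationarity residual: grad f(x) + sum_i lambda_i a_i = (0, 0)
  -> stationarity OK
Primal feasibility (all g_i <= 0): OK
Dual feasibility (all lambda_i >= 0): OK
Complementary slackness (lambda_i * g_i(x) = 0 for all i): OK

Verdict: yes, KKT holds.

yes


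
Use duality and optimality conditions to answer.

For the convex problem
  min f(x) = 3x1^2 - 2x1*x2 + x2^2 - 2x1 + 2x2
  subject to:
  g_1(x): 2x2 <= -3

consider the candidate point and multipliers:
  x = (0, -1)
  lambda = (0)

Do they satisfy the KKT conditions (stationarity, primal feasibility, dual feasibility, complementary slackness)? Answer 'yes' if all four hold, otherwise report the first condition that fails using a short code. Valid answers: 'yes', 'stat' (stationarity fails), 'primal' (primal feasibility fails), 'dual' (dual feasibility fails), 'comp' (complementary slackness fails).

Gradient of f: grad f(x) = Q x + c = (0, 0)
Constraint values g_i(x) = a_i^T x - b_i:
  g_1((0, -1)) = 1
Stationarity residual: grad f(x) + sum_i lambda_i a_i = (0, 0)
  -> stationarity OK
Primal feasibility (all g_i <= 0): FAILS
Dual feasibility (all lambda_i >= 0): OK
Complementary slackness (lambda_i * g_i(x) = 0 for all i): OK

Verdict: the first failing condition is primal_feasibility -> primal.

primal


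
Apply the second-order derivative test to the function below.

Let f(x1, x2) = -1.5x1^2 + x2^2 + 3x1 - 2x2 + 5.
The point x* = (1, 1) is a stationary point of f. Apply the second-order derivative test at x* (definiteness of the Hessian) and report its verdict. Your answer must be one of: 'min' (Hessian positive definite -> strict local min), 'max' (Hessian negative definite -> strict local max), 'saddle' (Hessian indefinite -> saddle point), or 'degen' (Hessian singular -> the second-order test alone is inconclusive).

Compute the Hessian H = grad^2 f:
  H = [[-3, 0], [0, 2]]
Verify stationarity: grad f(x*) = H x* + g = (0, 0).
Eigenvalues of H: -3, 2.
Eigenvalues have mixed signs, so H is indefinite -> x* is a saddle point.

saddle


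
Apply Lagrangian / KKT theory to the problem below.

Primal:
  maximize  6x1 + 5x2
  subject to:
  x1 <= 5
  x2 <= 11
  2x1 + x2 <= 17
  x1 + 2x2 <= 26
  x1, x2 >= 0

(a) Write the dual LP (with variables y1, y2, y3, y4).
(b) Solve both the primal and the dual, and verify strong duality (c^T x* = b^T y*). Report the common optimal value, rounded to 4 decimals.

The standard primal-dual pair for 'max c^T x s.t. A x <= b, x >= 0' is:
  Dual:  min b^T y  s.t.  A^T y >= c,  y >= 0.

So the dual LP is:
  minimize  5y1 + 11y2 + 17y3 + 26y4
  subject to:
    y1 + 2y3 + y4 >= 6
    y2 + y3 + 2y4 >= 5
    y1, y2, y3, y4 >= 0

Solving the primal: x* = (3, 11).
  primal value c^T x* = 73.
Solving the dual: y* = (0, 2, 3, 0).
  dual value b^T y* = 73.
Strong duality: c^T x* = b^T y*. Confirmed.

73


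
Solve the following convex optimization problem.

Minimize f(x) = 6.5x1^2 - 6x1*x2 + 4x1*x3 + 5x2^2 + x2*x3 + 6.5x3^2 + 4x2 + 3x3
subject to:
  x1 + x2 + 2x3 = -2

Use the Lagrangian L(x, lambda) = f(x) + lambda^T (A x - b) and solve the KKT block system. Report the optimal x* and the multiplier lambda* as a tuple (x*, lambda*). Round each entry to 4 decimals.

Form the Lagrangian:
  L(x, lambda) = (1/2) x^T Q x + c^T x + lambda^T (A x - b)
Stationarity (grad_x L = 0): Q x + c + A^T lambda = 0.
Primal feasibility: A x = b.

This gives the KKT block system:
  [ Q   A^T ] [ x     ]   [-c ]
  [ A    0  ] [ lambda ] = [ b ]

Solving the linear system:
  x*      = (-0.4429, -0.8429, -0.3571)
  lambda* = (2.1286)
  f(x*)   = -0.0929

x* = (-0.4429, -0.8429, -0.3571), lambda* = (2.1286)


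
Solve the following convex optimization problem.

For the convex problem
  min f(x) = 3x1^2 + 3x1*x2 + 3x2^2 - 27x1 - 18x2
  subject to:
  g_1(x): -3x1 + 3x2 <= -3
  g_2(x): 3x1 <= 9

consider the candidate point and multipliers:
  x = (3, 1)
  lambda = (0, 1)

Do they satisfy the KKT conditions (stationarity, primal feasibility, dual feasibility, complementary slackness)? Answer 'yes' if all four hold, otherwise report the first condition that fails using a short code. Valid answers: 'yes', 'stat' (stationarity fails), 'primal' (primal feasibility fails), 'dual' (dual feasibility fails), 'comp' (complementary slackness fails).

Gradient of f: grad f(x) = Q x + c = (-6, -3)
Constraint values g_i(x) = a_i^T x - b_i:
  g_1((3, 1)) = -3
  g_2((3, 1)) = 0
Stationarity residual: grad f(x) + sum_i lambda_i a_i = (-3, -3)
  -> stationarity FAILS
Primal feasibility (all g_i <= 0): OK
Dual feasibility (all lambda_i >= 0): OK
Complementary slackness (lambda_i * g_i(x) = 0 for all i): OK

Verdict: the first failing condition is stationarity -> stat.

stat


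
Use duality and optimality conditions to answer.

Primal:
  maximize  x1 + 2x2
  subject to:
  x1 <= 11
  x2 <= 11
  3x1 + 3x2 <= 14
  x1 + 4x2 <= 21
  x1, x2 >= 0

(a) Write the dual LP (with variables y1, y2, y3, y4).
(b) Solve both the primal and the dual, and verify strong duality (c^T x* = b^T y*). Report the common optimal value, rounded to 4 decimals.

The standard primal-dual pair for 'max c^T x s.t. A x <= b, x >= 0' is:
  Dual:  min b^T y  s.t.  A^T y >= c,  y >= 0.

So the dual LP is:
  minimize  11y1 + 11y2 + 14y3 + 21y4
  subject to:
    y1 + 3y3 + y4 >= 1
    y2 + 3y3 + 4y4 >= 2
    y1, y2, y3, y4 >= 0

Solving the primal: x* = (0, 4.6667).
  primal value c^T x* = 9.3333.
Solving the dual: y* = (0, 0, 0.6667, 0).
  dual value b^T y* = 9.3333.
Strong duality: c^T x* = b^T y*. Confirmed.

9.3333


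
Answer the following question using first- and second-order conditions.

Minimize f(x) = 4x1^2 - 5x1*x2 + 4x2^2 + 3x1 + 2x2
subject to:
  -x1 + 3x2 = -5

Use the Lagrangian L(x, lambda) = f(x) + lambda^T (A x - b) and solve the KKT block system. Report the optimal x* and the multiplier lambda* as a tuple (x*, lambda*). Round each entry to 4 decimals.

Form the Lagrangian:
  L(x, lambda) = (1/2) x^T Q x + c^T x + lambda^T (A x - b)
Stationarity (grad_x L = 0): Q x + c + A^T lambda = 0.
Primal feasibility: A x = b.

This gives the KKT block system:
  [ Q   A^T ] [ x     ]   [-c ]
  [ A    0  ] [ lambda ] = [ b ]

Solving the linear system:
  x*      = (-1.36, -2.12)
  lambda* = (2.72)
  f(x*)   = 2.64

x* = (-1.36, -2.12), lambda* = (2.72)


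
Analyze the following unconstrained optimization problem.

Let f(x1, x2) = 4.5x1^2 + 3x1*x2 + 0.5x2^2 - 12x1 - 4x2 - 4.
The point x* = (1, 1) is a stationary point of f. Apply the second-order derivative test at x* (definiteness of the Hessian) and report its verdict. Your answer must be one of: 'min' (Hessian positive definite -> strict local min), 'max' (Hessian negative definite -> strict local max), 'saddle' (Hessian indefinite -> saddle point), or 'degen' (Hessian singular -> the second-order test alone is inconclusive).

Compute the Hessian H = grad^2 f:
  H = [[9, 3], [3, 1]]
Verify stationarity: grad f(x*) = H x* + g = (0, 0).
Eigenvalues of H: 0, 10.
H has a zero eigenvalue (singular; positive semidefinite but not definite), so H is neither positive definite, negative definite, nor indefinite. The second-order test alone is inconclusive -> degen.
(Indeed, f is constant along the null direction of H through x*, so x* is not a strict local extremum.)

degen


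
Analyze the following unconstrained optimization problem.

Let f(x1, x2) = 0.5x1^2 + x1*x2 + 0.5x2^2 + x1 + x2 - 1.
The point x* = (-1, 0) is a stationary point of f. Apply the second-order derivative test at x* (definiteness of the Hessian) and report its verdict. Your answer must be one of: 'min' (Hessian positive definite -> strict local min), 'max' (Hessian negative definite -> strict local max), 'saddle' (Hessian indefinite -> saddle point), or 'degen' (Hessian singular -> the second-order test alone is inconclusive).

Compute the Hessian H = grad^2 f:
  H = [[1, 1], [1, 1]]
Verify stationarity: grad f(x*) = H x* + g = (0, 0).
Eigenvalues of H: 0, 2.
H has a zero eigenvalue (singular; positive semidefinite but not definite), so H is neither positive definite, negative definite, nor indefinite. The second-order test alone is inconclusive -> degen.
(Indeed, f is constant along the null direction of H through x*, so x* is not a strict local extremum.)

degen


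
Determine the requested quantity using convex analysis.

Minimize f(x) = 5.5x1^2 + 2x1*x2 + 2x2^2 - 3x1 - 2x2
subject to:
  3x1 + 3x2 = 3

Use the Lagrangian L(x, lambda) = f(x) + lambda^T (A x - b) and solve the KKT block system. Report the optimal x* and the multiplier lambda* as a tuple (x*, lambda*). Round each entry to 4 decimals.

Form the Lagrangian:
  L(x, lambda) = (1/2) x^T Q x + c^T x + lambda^T (A x - b)
Stationarity (grad_x L = 0): Q x + c + A^T lambda = 0.
Primal feasibility: A x = b.

This gives the KKT block system:
  [ Q   A^T ] [ x     ]   [-c ]
  [ A    0  ] [ lambda ] = [ b ]

Solving the linear system:
  x*      = (0.2727, 0.7273)
  lambda* = (-0.4848)
  f(x*)   = -0.4091

x* = (0.2727, 0.7273), lambda* = (-0.4848)


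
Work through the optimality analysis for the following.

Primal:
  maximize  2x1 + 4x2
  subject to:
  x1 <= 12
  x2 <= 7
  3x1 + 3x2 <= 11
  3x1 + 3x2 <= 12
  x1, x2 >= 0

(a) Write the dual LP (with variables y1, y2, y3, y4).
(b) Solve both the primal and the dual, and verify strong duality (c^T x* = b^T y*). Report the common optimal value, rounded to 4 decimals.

The standard primal-dual pair for 'max c^T x s.t. A x <= b, x >= 0' is:
  Dual:  min b^T y  s.t.  A^T y >= c,  y >= 0.

So the dual LP is:
  minimize  12y1 + 7y2 + 11y3 + 12y4
  subject to:
    y1 + 3y3 + 3y4 >= 2
    y2 + 3y3 + 3y4 >= 4
    y1, y2, y3, y4 >= 0

Solving the primal: x* = (0, 3.6667).
  primal value c^T x* = 14.6667.
Solving the dual: y* = (0, 0, 1.3333, 0).
  dual value b^T y* = 14.6667.
Strong duality: c^T x* = b^T y*. Confirmed.

14.6667


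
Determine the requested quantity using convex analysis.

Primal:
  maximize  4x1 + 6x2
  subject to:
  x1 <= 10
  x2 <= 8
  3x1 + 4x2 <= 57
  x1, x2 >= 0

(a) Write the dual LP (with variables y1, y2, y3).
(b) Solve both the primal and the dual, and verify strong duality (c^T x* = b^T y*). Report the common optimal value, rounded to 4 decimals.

The standard primal-dual pair for 'max c^T x s.t. A x <= b, x >= 0' is:
  Dual:  min b^T y  s.t.  A^T y >= c,  y >= 0.

So the dual LP is:
  minimize  10y1 + 8y2 + 57y3
  subject to:
    y1 + 3y3 >= 4
    y2 + 4y3 >= 6
    y1, y2, y3 >= 0

Solving the primal: x* = (8.3333, 8).
  primal value c^T x* = 81.3333.
Solving the dual: y* = (0, 0.6667, 1.3333).
  dual value b^T y* = 81.3333.
Strong duality: c^T x* = b^T y*. Confirmed.

81.3333


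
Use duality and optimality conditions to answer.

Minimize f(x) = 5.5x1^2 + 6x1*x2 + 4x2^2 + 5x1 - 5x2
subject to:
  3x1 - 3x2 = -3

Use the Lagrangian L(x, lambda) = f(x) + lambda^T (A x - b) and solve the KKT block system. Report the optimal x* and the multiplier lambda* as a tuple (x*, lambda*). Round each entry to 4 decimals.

Form the Lagrangian:
  L(x, lambda) = (1/2) x^T Q x + c^T x + lambda^T (A x - b)
Stationarity (grad_x L = 0): Q x + c + A^T lambda = 0.
Primal feasibility: A x = b.

This gives the KKT block system:
  [ Q   A^T ] [ x     ]   [-c ]
  [ A    0  ] [ lambda ] = [ b ]

Solving the linear system:
  x*      = (-0.4516, 0.5484)
  lambda* = (-1.1075)
  f(x*)   = -4.1613

x* = (-0.4516, 0.5484), lambda* = (-1.1075)


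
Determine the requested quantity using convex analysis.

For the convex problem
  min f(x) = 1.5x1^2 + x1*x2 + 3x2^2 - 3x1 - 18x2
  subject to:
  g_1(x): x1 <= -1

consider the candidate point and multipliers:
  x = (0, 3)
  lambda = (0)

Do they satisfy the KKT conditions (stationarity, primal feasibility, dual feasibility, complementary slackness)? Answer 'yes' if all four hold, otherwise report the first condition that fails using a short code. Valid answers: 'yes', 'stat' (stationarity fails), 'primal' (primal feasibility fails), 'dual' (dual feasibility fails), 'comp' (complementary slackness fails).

Gradient of f: grad f(x) = Q x + c = (0, 0)
Constraint values g_i(x) = a_i^T x - b_i:
  g_1((0, 3)) = 1
Stationarity residual: grad f(x) + sum_i lambda_i a_i = (0, 0)
  -> stationarity OK
Primal feasibility (all g_i <= 0): FAILS
Dual feasibility (all lambda_i >= 0): OK
Complementary slackness (lambda_i * g_i(x) = 0 for all i): OK

Verdict: the first failing condition is primal_feasibility -> primal.

primal


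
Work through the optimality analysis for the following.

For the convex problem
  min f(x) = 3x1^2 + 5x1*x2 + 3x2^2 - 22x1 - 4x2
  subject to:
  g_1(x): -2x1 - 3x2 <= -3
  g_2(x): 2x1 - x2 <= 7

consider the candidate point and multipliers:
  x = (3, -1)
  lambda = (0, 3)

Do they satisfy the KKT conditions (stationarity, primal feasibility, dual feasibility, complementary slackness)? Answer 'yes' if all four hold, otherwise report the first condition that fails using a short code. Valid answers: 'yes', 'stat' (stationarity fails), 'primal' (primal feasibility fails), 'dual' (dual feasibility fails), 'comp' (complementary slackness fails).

Gradient of f: grad f(x) = Q x + c = (-9, 5)
Constraint values g_i(x) = a_i^T x - b_i:
  g_1((3, -1)) = 0
  g_2((3, -1)) = 0
Stationarity residual: grad f(x) + sum_i lambda_i a_i = (-3, 2)
  -> stationarity FAILS
Primal feasibility (all g_i <= 0): OK
Dual feasibility (all lambda_i >= 0): OK
Complementary slackness (lambda_i * g_i(x) = 0 for all i): OK

Verdict: the first failing condition is stationarity -> stat.

stat


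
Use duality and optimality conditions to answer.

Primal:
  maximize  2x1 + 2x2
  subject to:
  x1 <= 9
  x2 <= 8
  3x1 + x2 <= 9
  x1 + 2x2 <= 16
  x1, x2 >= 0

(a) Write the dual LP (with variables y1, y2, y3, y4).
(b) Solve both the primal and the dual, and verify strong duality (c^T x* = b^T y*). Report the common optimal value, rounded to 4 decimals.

The standard primal-dual pair for 'max c^T x s.t. A x <= b, x >= 0' is:
  Dual:  min b^T y  s.t.  A^T y >= c,  y >= 0.

So the dual LP is:
  minimize  9y1 + 8y2 + 9y3 + 16y4
  subject to:
    y1 + 3y3 + y4 >= 2
    y2 + y3 + 2y4 >= 2
    y1, y2, y3, y4 >= 0

Solving the primal: x* = (0.4, 7.8).
  primal value c^T x* = 16.4.
Solving the dual: y* = (0, 0, 0.4, 0.8).
  dual value b^T y* = 16.4.
Strong duality: c^T x* = b^T y*. Confirmed.

16.4


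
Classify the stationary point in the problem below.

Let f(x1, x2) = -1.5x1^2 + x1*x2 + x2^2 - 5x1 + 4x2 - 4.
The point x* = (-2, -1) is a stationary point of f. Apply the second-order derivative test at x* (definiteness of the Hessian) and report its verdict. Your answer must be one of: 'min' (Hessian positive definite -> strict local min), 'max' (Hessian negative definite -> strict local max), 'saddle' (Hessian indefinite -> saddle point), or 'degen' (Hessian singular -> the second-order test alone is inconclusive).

Compute the Hessian H = grad^2 f:
  H = [[-3, 1], [1, 2]]
Verify stationarity: grad f(x*) = H x* + g = (0, 0).
Eigenvalues of H: -3.1926, 2.1926.
Eigenvalues have mixed signs, so H is indefinite -> x* is a saddle point.

saddle


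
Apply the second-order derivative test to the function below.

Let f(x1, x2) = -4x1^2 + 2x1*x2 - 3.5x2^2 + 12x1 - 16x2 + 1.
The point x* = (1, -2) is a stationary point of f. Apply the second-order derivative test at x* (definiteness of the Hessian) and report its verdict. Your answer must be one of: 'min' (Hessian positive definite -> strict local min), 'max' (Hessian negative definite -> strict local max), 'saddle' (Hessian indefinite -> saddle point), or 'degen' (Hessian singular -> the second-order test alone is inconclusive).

Compute the Hessian H = grad^2 f:
  H = [[-8, 2], [2, -7]]
Verify stationarity: grad f(x*) = H x* + g = (0, 0).
Eigenvalues of H: -9.5616, -5.4384.
Both eigenvalues < 0, so H is negative definite -> x* is a strict local max.

max


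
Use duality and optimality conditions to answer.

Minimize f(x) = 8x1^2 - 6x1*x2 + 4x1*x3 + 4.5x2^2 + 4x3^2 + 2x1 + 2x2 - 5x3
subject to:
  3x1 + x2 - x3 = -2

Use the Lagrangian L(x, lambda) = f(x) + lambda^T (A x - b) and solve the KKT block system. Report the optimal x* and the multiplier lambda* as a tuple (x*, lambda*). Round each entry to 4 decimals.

Form the Lagrangian:
  L(x, lambda) = (1/2) x^T Q x + c^T x + lambda^T (A x - b)
Stationarity (grad_x L = 0): Q x + c + A^T lambda = 0.
Primal feasibility: A x = b.

This gives the KKT block system:
  [ Q   A^T ] [ x     ]   [-c ]
  [ A    0  ] [ lambda ] = [ b ]

Solving the linear system:
  x*      = (-0.3134, -0.3592, 0.7007)
  lambda* = (-0.6479)
  f(x*)   = -3.0722

x* = (-0.3134, -0.3592, 0.7007), lambda* = (-0.6479)


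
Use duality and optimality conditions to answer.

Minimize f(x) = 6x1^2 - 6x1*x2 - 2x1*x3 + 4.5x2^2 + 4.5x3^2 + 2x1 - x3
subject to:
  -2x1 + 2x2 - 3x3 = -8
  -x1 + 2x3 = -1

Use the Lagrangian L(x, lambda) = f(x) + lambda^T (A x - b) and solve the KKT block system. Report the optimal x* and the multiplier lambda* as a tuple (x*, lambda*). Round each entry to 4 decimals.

Form the Lagrangian:
  L(x, lambda) = (1/2) x^T Q x + c^T x + lambda^T (A x - b)
Stationarity (grad_x L = 0): Q x + c + A^T lambda = 0.
Primal feasibility: A x = b.

This gives the KKT block system:
  [ Q   A^T ] [ x     ]   [-c ]
  [ A    0  ] [ lambda ] = [ b ]

Solving the linear system:
  x*      = (2.4485, -0.4651, 0.7243)
  lambda* = (9.4385, 13.8472)
  f(x*)   = 46.7641

x* = (2.4485, -0.4651, 0.7243), lambda* = (9.4385, 13.8472)


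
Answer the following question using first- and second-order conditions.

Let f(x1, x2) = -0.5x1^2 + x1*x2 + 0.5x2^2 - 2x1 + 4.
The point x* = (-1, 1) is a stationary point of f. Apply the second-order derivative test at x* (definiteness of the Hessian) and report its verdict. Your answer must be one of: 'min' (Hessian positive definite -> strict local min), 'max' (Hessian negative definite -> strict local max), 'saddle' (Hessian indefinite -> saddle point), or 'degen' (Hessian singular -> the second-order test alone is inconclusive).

Compute the Hessian H = grad^2 f:
  H = [[-1, 1], [1, 1]]
Verify stationarity: grad f(x*) = H x* + g = (0, 0).
Eigenvalues of H: -1.4142, 1.4142.
Eigenvalues have mixed signs, so H is indefinite -> x* is a saddle point.

saddle


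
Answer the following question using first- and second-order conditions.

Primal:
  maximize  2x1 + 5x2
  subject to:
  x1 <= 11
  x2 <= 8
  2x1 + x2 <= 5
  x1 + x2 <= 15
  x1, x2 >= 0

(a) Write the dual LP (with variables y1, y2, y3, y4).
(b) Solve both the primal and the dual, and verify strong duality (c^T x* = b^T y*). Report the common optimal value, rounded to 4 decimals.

The standard primal-dual pair for 'max c^T x s.t. A x <= b, x >= 0' is:
  Dual:  min b^T y  s.t.  A^T y >= c,  y >= 0.

So the dual LP is:
  minimize  11y1 + 8y2 + 5y3 + 15y4
  subject to:
    y1 + 2y3 + y4 >= 2
    y2 + y3 + y4 >= 5
    y1, y2, y3, y4 >= 0

Solving the primal: x* = (0, 5).
  primal value c^T x* = 25.
Solving the dual: y* = (0, 0, 5, 0).
  dual value b^T y* = 25.
Strong duality: c^T x* = b^T y*. Confirmed.

25


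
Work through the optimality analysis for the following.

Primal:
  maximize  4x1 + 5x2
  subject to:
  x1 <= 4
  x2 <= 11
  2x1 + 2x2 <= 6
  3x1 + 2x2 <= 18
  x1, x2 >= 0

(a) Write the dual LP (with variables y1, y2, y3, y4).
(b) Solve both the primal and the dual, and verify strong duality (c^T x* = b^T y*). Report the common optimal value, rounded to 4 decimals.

The standard primal-dual pair for 'max c^T x s.t. A x <= b, x >= 0' is:
  Dual:  min b^T y  s.t.  A^T y >= c,  y >= 0.

So the dual LP is:
  minimize  4y1 + 11y2 + 6y3 + 18y4
  subject to:
    y1 + 2y3 + 3y4 >= 4
    y2 + 2y3 + 2y4 >= 5
    y1, y2, y3, y4 >= 0

Solving the primal: x* = (0, 3).
  primal value c^T x* = 15.
Solving the dual: y* = (0, 0, 2.5, 0).
  dual value b^T y* = 15.
Strong duality: c^T x* = b^T y*. Confirmed.

15


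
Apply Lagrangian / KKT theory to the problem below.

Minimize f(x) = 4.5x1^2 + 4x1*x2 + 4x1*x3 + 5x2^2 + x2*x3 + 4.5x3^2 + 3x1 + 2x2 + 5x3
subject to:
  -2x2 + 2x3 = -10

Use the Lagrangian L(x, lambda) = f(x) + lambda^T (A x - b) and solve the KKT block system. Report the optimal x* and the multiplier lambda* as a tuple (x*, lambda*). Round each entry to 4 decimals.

Form the Lagrangian:
  L(x, lambda) = (1/2) x^T Q x + c^T x + lambda^T (A x - b)
Stationarity (grad_x L = 0): Q x + c + A^T lambda = 0.
Primal feasibility: A x = b.

This gives the KKT block system:
  [ Q   A^T ] [ x     ]   [-c ]
  [ A    0  ] [ lambda ] = [ b ]

Solving the linear system:
  x*      = (0.104, 2.008, -2.992)
  lambda* = (9.752)
  f(x*)   = 43.444

x* = (0.104, 2.008, -2.992), lambda* = (9.752)
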